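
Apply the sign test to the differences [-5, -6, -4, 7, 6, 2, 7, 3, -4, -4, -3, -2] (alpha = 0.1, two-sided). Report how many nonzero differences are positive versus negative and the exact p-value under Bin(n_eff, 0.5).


Step 1: Discard zero differences. Original n = 12; n_eff = number of nonzero differences = 12.
Nonzero differences (with sign): -5, -6, -4, +7, +6, +2, +7, +3, -4, -4, -3, -2
Step 2: Count signs: positive = 5, negative = 7.
Step 3: Under H0: P(positive) = 0.5, so the number of positives S ~ Bin(12, 0.5).
Step 4: Two-sided exact p-value = sum of Bin(12,0.5) probabilities at or below the observed probability = 0.774414.
Step 5: alpha = 0.1. fail to reject H0.

n_eff = 12, pos = 5, neg = 7, p = 0.774414, fail to reject H0.


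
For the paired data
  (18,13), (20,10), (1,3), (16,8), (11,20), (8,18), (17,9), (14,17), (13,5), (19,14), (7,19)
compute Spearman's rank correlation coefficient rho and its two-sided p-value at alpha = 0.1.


Step 1: Rank x and y separately (midranks; no ties here).
rank(x): 18->9, 20->11, 1->1, 16->7, 11->4, 8->3, 17->8, 14->6, 13->5, 19->10, 7->2
rank(y): 13->6, 10->5, 3->1, 8->3, 20->11, 18->9, 9->4, 17->8, 5->2, 14->7, 19->10
Step 2: d_i = R_x(i) - R_y(i); compute d_i^2.
  (9-6)^2=9, (11-5)^2=36, (1-1)^2=0, (7-3)^2=16, (4-11)^2=49, (3-9)^2=36, (8-4)^2=16, (6-8)^2=4, (5-2)^2=9, (10-7)^2=9, (2-10)^2=64
sum(d^2) = 248.
Step 3: rho = 1 - 6*248 / (11*(11^2 - 1)) = 1 - 1488/1320 = -0.127273.
Step 4: Under H0, t = rho * sqrt((n-2)/(1-rho^2)) = -0.3849 ~ t(9).
Step 5: Two-sided p-value from the t-distribution with 9 df = 0.709215.
Step 6: alpha = 0.1. fail to reject H0.

rho = -0.1273, p = 0.709215, fail to reject H0 at alpha = 0.1.


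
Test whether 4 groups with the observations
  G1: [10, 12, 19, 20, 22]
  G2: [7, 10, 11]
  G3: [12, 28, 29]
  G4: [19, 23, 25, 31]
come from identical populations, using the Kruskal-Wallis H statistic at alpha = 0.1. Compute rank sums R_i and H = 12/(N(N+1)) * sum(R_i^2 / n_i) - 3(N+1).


Step 1: Combine all N = 15 observations and assign midranks.
sorted (value, group, rank): (7,G2,1), (10,G1,2.5), (10,G2,2.5), (11,G2,4), (12,G1,5.5), (12,G3,5.5), (19,G1,7.5), (19,G4,7.5), (20,G1,9), (22,G1,10), (23,G4,11), (25,G4,12), (28,G3,13), (29,G3,14), (31,G4,15)
Step 2: Sum ranks within each group.
R_1 = 34.5 (n_1 = 5)
R_2 = 7.5 (n_2 = 3)
R_3 = 32.5 (n_3 = 3)
R_4 = 45.5 (n_4 = 4)
Step 3: H = 12/(N(N+1)) * sum(R_i^2/n_i) - 3(N+1)
     = 12/(15*16) * (34.5^2/5 + 7.5^2/3 + 32.5^2/3 + 45.5^2/4) - 3*16
     = 0.050000 * 1126.45 - 48
     = 8.322292.
Step 4: Ties present; correction factor C = 1 - 18/(15^3 - 15) = 0.994643. Corrected H = 8.322292 / 0.994643 = 8.367115.
Step 5: Under H0, H ~ chi^2(3); p-value = 0.039004.
Step 6: alpha = 0.1. reject H0.

H = 8.3671, df = 3, p = 0.039004, reject H0.


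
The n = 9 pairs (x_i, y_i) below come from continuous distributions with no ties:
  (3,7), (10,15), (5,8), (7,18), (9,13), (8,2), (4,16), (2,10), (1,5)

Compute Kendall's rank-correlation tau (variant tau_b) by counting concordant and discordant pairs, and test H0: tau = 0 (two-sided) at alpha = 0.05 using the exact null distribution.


Step 1: Enumerate the 36 unordered pairs (i,j) with i<j and classify each by sign(x_j-x_i) * sign(y_j-y_i).
  (1,2):dx=+7,dy=+8->C; (1,3):dx=+2,dy=+1->C; (1,4):dx=+4,dy=+11->C; (1,5):dx=+6,dy=+6->C
  (1,6):dx=+5,dy=-5->D; (1,7):dx=+1,dy=+9->C; (1,8):dx=-1,dy=+3->D; (1,9):dx=-2,dy=-2->C
  (2,3):dx=-5,dy=-7->C; (2,4):dx=-3,dy=+3->D; (2,5):dx=-1,dy=-2->C; (2,6):dx=-2,dy=-13->C
  (2,7):dx=-6,dy=+1->D; (2,8):dx=-8,dy=-5->C; (2,9):dx=-9,dy=-10->C; (3,4):dx=+2,dy=+10->C
  (3,5):dx=+4,dy=+5->C; (3,6):dx=+3,dy=-6->D; (3,7):dx=-1,dy=+8->D; (3,8):dx=-3,dy=+2->D
  (3,9):dx=-4,dy=-3->C; (4,5):dx=+2,dy=-5->D; (4,6):dx=+1,dy=-16->D; (4,7):dx=-3,dy=-2->C
  (4,8):dx=-5,dy=-8->C; (4,9):dx=-6,dy=-13->C; (5,6):dx=-1,dy=-11->C; (5,7):dx=-5,dy=+3->D
  (5,8):dx=-7,dy=-3->C; (5,9):dx=-8,dy=-8->C; (6,7):dx=-4,dy=+14->D; (6,8):dx=-6,dy=+8->D
  (6,9):dx=-7,dy=+3->D; (7,8):dx=-2,dy=-6->C; (7,9):dx=-3,dy=-11->C; (8,9):dx=-1,dy=-5->C
Step 2: C = 23, D = 13, total pairs = 36.
Step 3: tau = (C - D)/(n(n-1)/2) = (23 - 13)/36 = 0.277778.
Step 4: Exact two-sided p-value (enumerate n! = 362880 permutations of y under H0): p = 0.358488.
Step 5: alpha = 0.05. fail to reject H0.

tau_b = 0.2778 (C=23, D=13), p = 0.358488, fail to reject H0.


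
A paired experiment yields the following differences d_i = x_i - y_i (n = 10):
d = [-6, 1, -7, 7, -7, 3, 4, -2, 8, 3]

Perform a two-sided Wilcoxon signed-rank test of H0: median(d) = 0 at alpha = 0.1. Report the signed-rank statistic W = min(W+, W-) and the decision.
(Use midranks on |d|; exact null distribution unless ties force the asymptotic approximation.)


Step 1: Drop any zero differences (none here) and take |d_i|.
|d| = [6, 1, 7, 7, 7, 3, 4, 2, 8, 3]
Step 2: Midrank |d_i| (ties get averaged ranks).
ranks: |6|->6, |1|->1, |7|->8, |7|->8, |7|->8, |3|->3.5, |4|->5, |2|->2, |8|->10, |3|->3.5
Step 3: Attach original signs; sum ranks with positive sign and with negative sign.
W+ = 1 + 8 + 3.5 + 5 + 10 + 3.5 = 31
W- = 6 + 8 + 8 + 2 = 24
(Check: W+ + W- = 55 should equal n(n+1)/2 = 55.)
Step 4: Test statistic W = min(W+, W-) = 24.
Step 5: Ties in |d|, so use the tie-corrected normal approximation.
        E[W] = n(n+1)/4 = 10*11/4 = 27.5.
        Tie groups: |d|=3 (t=2), |d|=7 (t=3); sum(t^3 - t) = 30.
        Var[W] = n(n+1)(2n+1)/24 - sum(t^3-t)/48 = 2310/24 - 30/48 = 95.625.
        z = (W - E[W]) / sqrt(Var[W]) = (24 - 27.5) / 9.7788 = -0.3579.
        Two-sided p = 2*Phi(z) = 0.720405.
Step 6: alpha = 0.1. fail to reject H0.

W+ = 31, W- = 24, W = min = 24, p = 0.720405, fail to reject H0.


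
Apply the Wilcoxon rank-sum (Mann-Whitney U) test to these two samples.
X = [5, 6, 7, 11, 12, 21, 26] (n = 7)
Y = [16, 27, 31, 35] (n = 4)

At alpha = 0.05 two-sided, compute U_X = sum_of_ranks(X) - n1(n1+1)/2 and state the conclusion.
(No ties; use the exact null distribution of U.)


Step 1: Combine and sort all 11 observations; assign midranks.
sorted (value, group): (5,X), (6,X), (7,X), (11,X), (12,X), (16,Y), (21,X), (26,X), (27,Y), (31,Y), (35,Y)
ranks: 5->1, 6->2, 7->3, 11->4, 12->5, 16->6, 21->7, 26->8, 27->9, 31->10, 35->11
Step 2: Rank sum for X: R1 = 1 + 2 + 3 + 4 + 5 + 7 + 8 = 30.
Step 3: U_X = R1 - n1(n1+1)/2 = 30 - 7*8/2 = 30 - 28 = 2.
       U_Y = n1*n2 - U_X = 28 - 2 = 26.
Step 4: No ties, so the exact null distribution of U (based on enumerating the C(11,7) = 330 equally likely rank assignments) gives the two-sided p-value.
Step 5: p-value = 0.024242; compare to alpha = 0.05. reject H0.

U_X = 2, p = 0.024242, reject H0 at alpha = 0.05.


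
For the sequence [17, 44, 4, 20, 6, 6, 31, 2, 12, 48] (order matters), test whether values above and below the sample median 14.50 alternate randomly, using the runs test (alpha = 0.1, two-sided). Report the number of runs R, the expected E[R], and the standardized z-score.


Step 1: Compute median = 14.50; label A = above, B = below.
Labels in order: AABABBABBA  (n_A = 5, n_B = 5)
Step 2: Count runs R = 7.
Step 3: Under H0 (random ordering), E[R] = 2*n_A*n_B/(n_A+n_B) + 1 = 2*5*5/10 + 1 = 6.0000.
        Var[R] = 2*n_A*n_B*(2*n_A*n_B - n_A - n_B) / ((n_A+n_B)^2 * (n_A+n_B-1)) = 2000/900 = 2.2222.
        SD[R] = 1.4907.
Step 4: Continuity-corrected z = (R - 0.5 - E[R]) / SD[R] = (7 - 0.5 - 6.0000) / 1.4907 = 0.3354.
Step 5: Two-sided p-value via normal approximation = 2*(1 - Phi(|z|)) = 0.737316.
Step 6: alpha = 0.1. fail to reject H0.

R = 7, z = 0.3354, p = 0.737316, fail to reject H0.


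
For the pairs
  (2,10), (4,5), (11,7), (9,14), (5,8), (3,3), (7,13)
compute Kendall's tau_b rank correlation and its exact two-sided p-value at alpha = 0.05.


Step 1: Enumerate the 21 unordered pairs (i,j) with i<j and classify each by sign(x_j-x_i) * sign(y_j-y_i).
  (1,2):dx=+2,dy=-5->D; (1,3):dx=+9,dy=-3->D; (1,4):dx=+7,dy=+4->C; (1,5):dx=+3,dy=-2->D
  (1,6):dx=+1,dy=-7->D; (1,7):dx=+5,dy=+3->C; (2,3):dx=+7,dy=+2->C; (2,4):dx=+5,dy=+9->C
  (2,5):dx=+1,dy=+3->C; (2,6):dx=-1,dy=-2->C; (2,7):dx=+3,dy=+8->C; (3,4):dx=-2,dy=+7->D
  (3,5):dx=-6,dy=+1->D; (3,6):dx=-8,dy=-4->C; (3,7):dx=-4,dy=+6->D; (4,5):dx=-4,dy=-6->C
  (4,6):dx=-6,dy=-11->C; (4,7):dx=-2,dy=-1->C; (5,6):dx=-2,dy=-5->C; (5,7):dx=+2,dy=+5->C
  (6,7):dx=+4,dy=+10->C
Step 2: C = 14, D = 7, total pairs = 21.
Step 3: tau = (C - D)/(n(n-1)/2) = (14 - 7)/21 = 0.333333.
Step 4: Exact two-sided p-value (enumerate n! = 5040 permutations of y under H0): p = 0.381349.
Step 5: alpha = 0.05. fail to reject H0.

tau_b = 0.3333 (C=14, D=7), p = 0.381349, fail to reject H0.


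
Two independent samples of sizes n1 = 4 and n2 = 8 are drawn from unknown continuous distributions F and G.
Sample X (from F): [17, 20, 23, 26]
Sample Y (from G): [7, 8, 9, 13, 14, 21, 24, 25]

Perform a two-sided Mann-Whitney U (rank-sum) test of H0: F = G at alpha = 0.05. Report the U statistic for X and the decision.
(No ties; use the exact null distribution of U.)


Step 1: Combine and sort all 12 observations; assign midranks.
sorted (value, group): (7,Y), (8,Y), (9,Y), (13,Y), (14,Y), (17,X), (20,X), (21,Y), (23,X), (24,Y), (25,Y), (26,X)
ranks: 7->1, 8->2, 9->3, 13->4, 14->5, 17->6, 20->7, 21->8, 23->9, 24->10, 25->11, 26->12
Step 2: Rank sum for X: R1 = 6 + 7 + 9 + 12 = 34.
Step 3: U_X = R1 - n1(n1+1)/2 = 34 - 4*5/2 = 34 - 10 = 24.
       U_Y = n1*n2 - U_X = 32 - 24 = 8.
Step 4: No ties, so the exact null distribution of U (based on enumerating the C(12,4) = 495 equally likely rank assignments) gives the two-sided p-value.
Step 5: p-value = 0.214141; compare to alpha = 0.05. fail to reject H0.

U_X = 24, p = 0.214141, fail to reject H0 at alpha = 0.05.


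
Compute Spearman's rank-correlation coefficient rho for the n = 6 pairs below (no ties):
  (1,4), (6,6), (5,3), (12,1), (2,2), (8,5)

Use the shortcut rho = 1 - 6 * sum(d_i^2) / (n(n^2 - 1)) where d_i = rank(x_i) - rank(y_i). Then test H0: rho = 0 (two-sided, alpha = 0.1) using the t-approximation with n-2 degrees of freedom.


Step 1: Rank x and y separately (midranks; no ties here).
rank(x): 1->1, 6->4, 5->3, 12->6, 2->2, 8->5
rank(y): 4->4, 6->6, 3->3, 1->1, 2->2, 5->5
Step 2: d_i = R_x(i) - R_y(i); compute d_i^2.
  (1-4)^2=9, (4-6)^2=4, (3-3)^2=0, (6-1)^2=25, (2-2)^2=0, (5-5)^2=0
sum(d^2) = 38.
Step 3: rho = 1 - 6*38 / (6*(6^2 - 1)) = 1 - 228/210 = -0.085714.
Step 4: Under H0, t = rho * sqrt((n-2)/(1-rho^2)) = -0.1721 ~ t(4).
Step 5: Two-sided p-value from the t-distribution with 4 df = 0.871743.
Step 6: alpha = 0.1. fail to reject H0.

rho = -0.0857, p = 0.871743, fail to reject H0 at alpha = 0.1.


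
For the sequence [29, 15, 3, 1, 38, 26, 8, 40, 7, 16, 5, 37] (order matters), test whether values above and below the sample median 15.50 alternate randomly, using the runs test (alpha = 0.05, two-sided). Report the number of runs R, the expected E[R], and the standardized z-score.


Step 1: Compute median = 15.50; label A = above, B = below.
Labels in order: ABBBAABABABA  (n_A = 6, n_B = 6)
Step 2: Count runs R = 9.
Step 3: Under H0 (random ordering), E[R] = 2*n_A*n_B/(n_A+n_B) + 1 = 2*6*6/12 + 1 = 7.0000.
        Var[R] = 2*n_A*n_B*(2*n_A*n_B - n_A - n_B) / ((n_A+n_B)^2 * (n_A+n_B-1)) = 4320/1584 = 2.7273.
        SD[R] = 1.6514.
Step 4: Continuity-corrected z = (R - 0.5 - E[R]) / SD[R] = (9 - 0.5 - 7.0000) / 1.6514 = 0.9083.
Step 5: Two-sided p-value via normal approximation = 2*(1 - Phi(|z|)) = 0.363722.
Step 6: alpha = 0.05. fail to reject H0.

R = 9, z = 0.9083, p = 0.363722, fail to reject H0.


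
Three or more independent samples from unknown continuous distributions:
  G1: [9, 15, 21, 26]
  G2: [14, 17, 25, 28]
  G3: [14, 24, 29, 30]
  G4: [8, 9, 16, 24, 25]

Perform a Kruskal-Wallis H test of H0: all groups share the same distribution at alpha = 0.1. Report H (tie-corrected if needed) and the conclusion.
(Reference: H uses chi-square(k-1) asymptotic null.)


Step 1: Combine all N = 17 observations and assign midranks.
sorted (value, group, rank): (8,G4,1), (9,G1,2.5), (9,G4,2.5), (14,G2,4.5), (14,G3,4.5), (15,G1,6), (16,G4,7), (17,G2,8), (21,G1,9), (24,G3,10.5), (24,G4,10.5), (25,G2,12.5), (25,G4,12.5), (26,G1,14), (28,G2,15), (29,G3,16), (30,G3,17)
Step 2: Sum ranks within each group.
R_1 = 31.5 (n_1 = 4)
R_2 = 40 (n_2 = 4)
R_3 = 48 (n_3 = 4)
R_4 = 33.5 (n_4 = 5)
Step 3: H = 12/(N(N+1)) * sum(R_i^2/n_i) - 3(N+1)
     = 12/(17*18) * (31.5^2/4 + 40^2/4 + 48^2/4 + 33.5^2/5) - 3*18
     = 0.039216 * 1448.51 - 54
     = 2.804412.
Step 4: Ties present; correction factor C = 1 - 24/(17^3 - 17) = 0.995098. Corrected H = 2.804412 / 0.995098 = 2.818227.
Step 5: Under H0, H ~ chi^2(3); p-value = 0.420508.
Step 6: alpha = 0.1. fail to reject H0.

H = 2.8182, df = 3, p = 0.420508, fail to reject H0.


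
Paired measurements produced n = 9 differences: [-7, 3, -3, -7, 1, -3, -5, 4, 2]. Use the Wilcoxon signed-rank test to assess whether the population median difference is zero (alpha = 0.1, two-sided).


Step 1: Drop any zero differences (none here) and take |d_i|.
|d| = [7, 3, 3, 7, 1, 3, 5, 4, 2]
Step 2: Midrank |d_i| (ties get averaged ranks).
ranks: |7|->8.5, |3|->4, |3|->4, |7|->8.5, |1|->1, |3|->4, |5|->7, |4|->6, |2|->2
Step 3: Attach original signs; sum ranks with positive sign and with negative sign.
W+ = 4 + 1 + 6 + 2 = 13
W- = 8.5 + 4 + 8.5 + 4 + 7 = 32
(Check: W+ + W- = 45 should equal n(n+1)/2 = 45.)
Step 4: Test statistic W = min(W+, W-) = 13.
Step 5: Ties in |d|, so use the tie-corrected normal approximation.
        E[W] = n(n+1)/4 = 9*10/4 = 22.5.
        Tie groups: |d|=3 (t=3), |d|=7 (t=2); sum(t^3 - t) = 30.
        Var[W] = n(n+1)(2n+1)/24 - sum(t^3-t)/48 = 1710/24 - 30/48 = 70.625.
        z = (W - E[W]) / sqrt(Var[W]) = (13 - 22.5) / 8.4039 = -1.1304.
        Two-sided p = 2*Phi(z) = 0.258294.
Step 6: alpha = 0.1. fail to reject H0.

W+ = 13, W- = 32, W = min = 13, p = 0.258294, fail to reject H0.


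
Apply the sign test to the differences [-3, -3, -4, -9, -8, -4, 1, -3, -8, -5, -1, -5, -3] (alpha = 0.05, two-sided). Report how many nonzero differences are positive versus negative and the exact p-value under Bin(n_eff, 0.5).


Step 1: Discard zero differences. Original n = 13; n_eff = number of nonzero differences = 13.
Nonzero differences (with sign): -3, -3, -4, -9, -8, -4, +1, -3, -8, -5, -1, -5, -3
Step 2: Count signs: positive = 1, negative = 12.
Step 3: Under H0: P(positive) = 0.5, so the number of positives S ~ Bin(13, 0.5).
Step 4: Two-sided exact p-value = sum of Bin(13,0.5) probabilities at or below the observed probability = 0.003418.
Step 5: alpha = 0.05. reject H0.

n_eff = 13, pos = 1, neg = 12, p = 0.003418, reject H0.


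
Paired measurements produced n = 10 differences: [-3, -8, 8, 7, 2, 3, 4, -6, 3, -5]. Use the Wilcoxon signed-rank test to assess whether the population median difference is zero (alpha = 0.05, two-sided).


Step 1: Drop any zero differences (none here) and take |d_i|.
|d| = [3, 8, 8, 7, 2, 3, 4, 6, 3, 5]
Step 2: Midrank |d_i| (ties get averaged ranks).
ranks: |3|->3, |8|->9.5, |8|->9.5, |7|->8, |2|->1, |3|->3, |4|->5, |6|->7, |3|->3, |5|->6
Step 3: Attach original signs; sum ranks with positive sign and with negative sign.
W+ = 9.5 + 8 + 1 + 3 + 5 + 3 = 29.5
W- = 3 + 9.5 + 7 + 6 = 25.5
(Check: W+ + W- = 55 should equal n(n+1)/2 = 55.)
Step 4: Test statistic W = min(W+, W-) = 25.5.
Step 5: Ties in |d|, so use the tie-corrected normal approximation.
        E[W] = n(n+1)/4 = 10*11/4 = 27.5.
        Tie groups: |d|=3 (t=3), |d|=8 (t=2); sum(t^3 - t) = 30.
        Var[W] = n(n+1)(2n+1)/24 - sum(t^3-t)/48 = 2310/24 - 30/48 = 95.625.
        z = (W - E[W]) / sqrt(Var[W]) = (25.5 - 27.5) / 9.7788 = -0.2045.
        Two-sided p = 2*Phi(z) = 0.837944.
Step 6: alpha = 0.05. fail to reject H0.

W+ = 29.5, W- = 25.5, W = min = 25.5, p = 0.837944, fail to reject H0.


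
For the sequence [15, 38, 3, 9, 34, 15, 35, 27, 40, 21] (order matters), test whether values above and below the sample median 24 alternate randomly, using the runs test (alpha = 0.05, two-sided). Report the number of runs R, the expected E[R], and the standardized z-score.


Step 1: Compute median = 24; label A = above, B = below.
Labels in order: BABBABAAAB  (n_A = 5, n_B = 5)
Step 2: Count runs R = 7.
Step 3: Under H0 (random ordering), E[R] = 2*n_A*n_B/(n_A+n_B) + 1 = 2*5*5/10 + 1 = 6.0000.
        Var[R] = 2*n_A*n_B*(2*n_A*n_B - n_A - n_B) / ((n_A+n_B)^2 * (n_A+n_B-1)) = 2000/900 = 2.2222.
        SD[R] = 1.4907.
Step 4: Continuity-corrected z = (R - 0.5 - E[R]) / SD[R] = (7 - 0.5 - 6.0000) / 1.4907 = 0.3354.
Step 5: Two-sided p-value via normal approximation = 2*(1 - Phi(|z|)) = 0.737316.
Step 6: alpha = 0.05. fail to reject H0.

R = 7, z = 0.3354, p = 0.737316, fail to reject H0.


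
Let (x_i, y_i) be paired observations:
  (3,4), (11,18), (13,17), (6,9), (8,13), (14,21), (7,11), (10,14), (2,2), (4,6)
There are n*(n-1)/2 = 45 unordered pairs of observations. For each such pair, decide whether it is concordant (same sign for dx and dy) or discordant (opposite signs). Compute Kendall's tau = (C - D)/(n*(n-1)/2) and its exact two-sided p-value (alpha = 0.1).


Step 1: Enumerate the 45 unordered pairs (i,j) with i<j and classify each by sign(x_j-x_i) * sign(y_j-y_i).
  (1,2):dx=+8,dy=+14->C; (1,3):dx=+10,dy=+13->C; (1,4):dx=+3,dy=+5->C; (1,5):dx=+5,dy=+9->C
  (1,6):dx=+11,dy=+17->C; (1,7):dx=+4,dy=+7->C; (1,8):dx=+7,dy=+10->C; (1,9):dx=-1,dy=-2->C
  (1,10):dx=+1,dy=+2->C; (2,3):dx=+2,dy=-1->D; (2,4):dx=-5,dy=-9->C; (2,5):dx=-3,dy=-5->C
  (2,6):dx=+3,dy=+3->C; (2,7):dx=-4,dy=-7->C; (2,8):dx=-1,dy=-4->C; (2,9):dx=-9,dy=-16->C
  (2,10):dx=-7,dy=-12->C; (3,4):dx=-7,dy=-8->C; (3,5):dx=-5,dy=-4->C; (3,6):dx=+1,dy=+4->C
  (3,7):dx=-6,dy=-6->C; (3,8):dx=-3,dy=-3->C; (3,9):dx=-11,dy=-15->C; (3,10):dx=-9,dy=-11->C
  (4,5):dx=+2,dy=+4->C; (4,6):dx=+8,dy=+12->C; (4,7):dx=+1,dy=+2->C; (4,8):dx=+4,dy=+5->C
  (4,9):dx=-4,dy=-7->C; (4,10):dx=-2,dy=-3->C; (5,6):dx=+6,dy=+8->C; (5,7):dx=-1,dy=-2->C
  (5,8):dx=+2,dy=+1->C; (5,9):dx=-6,dy=-11->C; (5,10):dx=-4,dy=-7->C; (6,7):dx=-7,dy=-10->C
  (6,8):dx=-4,dy=-7->C; (6,9):dx=-12,dy=-19->C; (6,10):dx=-10,dy=-15->C; (7,8):dx=+3,dy=+3->C
  (7,9):dx=-5,dy=-9->C; (7,10):dx=-3,dy=-5->C; (8,9):dx=-8,dy=-12->C; (8,10):dx=-6,dy=-8->C
  (9,10):dx=+2,dy=+4->C
Step 2: C = 44, D = 1, total pairs = 45.
Step 3: tau = (C - D)/(n(n-1)/2) = (44 - 1)/45 = 0.955556.
Step 4: Exact two-sided p-value (enumerate n! = 3628800 permutations of y under H0): p = 0.000006.
Step 5: alpha = 0.1. reject H0.

tau_b = 0.9556 (C=44, D=1), p = 0.000006, reject H0.


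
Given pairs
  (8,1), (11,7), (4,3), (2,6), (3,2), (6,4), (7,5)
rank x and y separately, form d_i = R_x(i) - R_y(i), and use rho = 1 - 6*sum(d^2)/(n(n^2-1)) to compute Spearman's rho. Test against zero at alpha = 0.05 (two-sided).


Step 1: Rank x and y separately (midranks; no ties here).
rank(x): 8->6, 11->7, 4->3, 2->1, 3->2, 6->4, 7->5
rank(y): 1->1, 7->7, 3->3, 6->6, 2->2, 4->4, 5->5
Step 2: d_i = R_x(i) - R_y(i); compute d_i^2.
  (6-1)^2=25, (7-7)^2=0, (3-3)^2=0, (1-6)^2=25, (2-2)^2=0, (4-4)^2=0, (5-5)^2=0
sum(d^2) = 50.
Step 3: rho = 1 - 6*50 / (7*(7^2 - 1)) = 1 - 300/336 = 0.107143.
Step 4: Under H0, t = rho * sqrt((n-2)/(1-rho^2)) = 0.2410 ~ t(5).
Step 5: Two-sided p-value from the t-distribution with 5 df = 0.819151.
Step 6: alpha = 0.05. fail to reject H0.

rho = 0.1071, p = 0.819151, fail to reject H0 at alpha = 0.05.


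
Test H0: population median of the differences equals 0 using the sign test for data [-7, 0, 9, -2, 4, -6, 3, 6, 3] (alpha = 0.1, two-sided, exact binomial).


Step 1: Discard zero differences. Original n = 9; n_eff = number of nonzero differences = 8.
Nonzero differences (with sign): -7, +9, -2, +4, -6, +3, +6, +3
Step 2: Count signs: positive = 5, negative = 3.
Step 3: Under H0: P(positive) = 0.5, so the number of positives S ~ Bin(8, 0.5).
Step 4: Two-sided exact p-value = sum of Bin(8,0.5) probabilities at or below the observed probability = 0.726562.
Step 5: alpha = 0.1. fail to reject H0.

n_eff = 8, pos = 5, neg = 3, p = 0.726562, fail to reject H0.


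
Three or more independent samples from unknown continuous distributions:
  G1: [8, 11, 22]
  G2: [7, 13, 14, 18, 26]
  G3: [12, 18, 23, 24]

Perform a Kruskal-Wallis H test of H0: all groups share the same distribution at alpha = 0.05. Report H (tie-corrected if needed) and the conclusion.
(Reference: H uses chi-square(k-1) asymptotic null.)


Step 1: Combine all N = 12 observations and assign midranks.
sorted (value, group, rank): (7,G2,1), (8,G1,2), (11,G1,3), (12,G3,4), (13,G2,5), (14,G2,6), (18,G2,7.5), (18,G3,7.5), (22,G1,9), (23,G3,10), (24,G3,11), (26,G2,12)
Step 2: Sum ranks within each group.
R_1 = 14 (n_1 = 3)
R_2 = 31.5 (n_2 = 5)
R_3 = 32.5 (n_3 = 4)
Step 3: H = 12/(N(N+1)) * sum(R_i^2/n_i) - 3(N+1)
     = 12/(12*13) * (14^2/3 + 31.5^2/5 + 32.5^2/4) - 3*13
     = 0.076923 * 527.846 - 39
     = 1.603526.
Step 4: Ties present; correction factor C = 1 - 6/(12^3 - 12) = 0.996503. Corrected H = 1.603526 / 0.996503 = 1.609152.
Step 5: Under H0, H ~ chi^2(2); p-value = 0.447278.
Step 6: alpha = 0.05. fail to reject H0.

H = 1.6092, df = 2, p = 0.447278, fail to reject H0.


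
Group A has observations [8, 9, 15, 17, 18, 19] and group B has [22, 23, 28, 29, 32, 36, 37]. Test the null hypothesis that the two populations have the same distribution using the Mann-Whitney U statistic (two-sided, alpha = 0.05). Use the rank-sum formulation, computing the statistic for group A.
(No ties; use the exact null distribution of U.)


Step 1: Combine and sort all 13 observations; assign midranks.
sorted (value, group): (8,X), (9,X), (15,X), (17,X), (18,X), (19,X), (22,Y), (23,Y), (28,Y), (29,Y), (32,Y), (36,Y), (37,Y)
ranks: 8->1, 9->2, 15->3, 17->4, 18->5, 19->6, 22->7, 23->8, 28->9, 29->10, 32->11, 36->12, 37->13
Step 2: Rank sum for X: R1 = 1 + 2 + 3 + 4 + 5 + 6 = 21.
Step 3: U_X = R1 - n1(n1+1)/2 = 21 - 6*7/2 = 21 - 21 = 0.
       U_Y = n1*n2 - U_X = 42 - 0 = 42.
Step 4: No ties, so the exact null distribution of U (based on enumerating the C(13,6) = 1716 equally likely rank assignments) gives the two-sided p-value.
Step 5: p-value = 0.001166; compare to alpha = 0.05. reject H0.

U_X = 0, p = 0.001166, reject H0 at alpha = 0.05.


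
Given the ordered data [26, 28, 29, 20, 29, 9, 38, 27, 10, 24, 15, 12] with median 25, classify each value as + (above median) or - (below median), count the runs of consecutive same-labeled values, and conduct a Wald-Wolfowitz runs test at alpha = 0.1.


Step 1: Compute median = 25; label A = above, B = below.
Labels in order: AAABABAABBBB  (n_A = 6, n_B = 6)
Step 2: Count runs R = 6.
Step 3: Under H0 (random ordering), E[R] = 2*n_A*n_B/(n_A+n_B) + 1 = 2*6*6/12 + 1 = 7.0000.
        Var[R] = 2*n_A*n_B*(2*n_A*n_B - n_A - n_B) / ((n_A+n_B)^2 * (n_A+n_B-1)) = 4320/1584 = 2.7273.
        SD[R] = 1.6514.
Step 4: Continuity-corrected z = (R + 0.5 - E[R]) / SD[R] = (6 + 0.5 - 7.0000) / 1.6514 = -0.3028.
Step 5: Two-sided p-value via normal approximation = 2*(1 - Phi(|z|)) = 0.762069.
Step 6: alpha = 0.1. fail to reject H0.

R = 6, z = -0.3028, p = 0.762069, fail to reject H0.


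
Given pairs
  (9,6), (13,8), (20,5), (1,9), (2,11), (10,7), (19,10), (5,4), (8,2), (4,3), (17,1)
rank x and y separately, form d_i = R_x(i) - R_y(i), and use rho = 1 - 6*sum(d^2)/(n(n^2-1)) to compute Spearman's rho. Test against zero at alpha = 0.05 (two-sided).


Step 1: Rank x and y separately (midranks; no ties here).
rank(x): 9->6, 13->8, 20->11, 1->1, 2->2, 10->7, 19->10, 5->4, 8->5, 4->3, 17->9
rank(y): 6->6, 8->8, 5->5, 9->9, 11->11, 7->7, 10->10, 4->4, 2->2, 3->3, 1->1
Step 2: d_i = R_x(i) - R_y(i); compute d_i^2.
  (6-6)^2=0, (8-8)^2=0, (11-5)^2=36, (1-9)^2=64, (2-11)^2=81, (7-7)^2=0, (10-10)^2=0, (4-4)^2=0, (5-2)^2=9, (3-3)^2=0, (9-1)^2=64
sum(d^2) = 254.
Step 3: rho = 1 - 6*254 / (11*(11^2 - 1)) = 1 - 1524/1320 = -0.154545.
Step 4: Under H0, t = rho * sqrt((n-2)/(1-rho^2)) = -0.4693 ~ t(9).
Step 5: Two-sided p-value from the t-distribution with 9 df = 0.650034.
Step 6: alpha = 0.05. fail to reject H0.

rho = -0.1545, p = 0.650034, fail to reject H0 at alpha = 0.05.


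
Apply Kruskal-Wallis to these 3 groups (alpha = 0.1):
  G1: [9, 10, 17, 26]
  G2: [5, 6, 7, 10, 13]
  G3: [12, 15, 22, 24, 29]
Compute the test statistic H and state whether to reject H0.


Step 1: Combine all N = 14 observations and assign midranks.
sorted (value, group, rank): (5,G2,1), (6,G2,2), (7,G2,3), (9,G1,4), (10,G1,5.5), (10,G2,5.5), (12,G3,7), (13,G2,8), (15,G3,9), (17,G1,10), (22,G3,11), (24,G3,12), (26,G1,13), (29,G3,14)
Step 2: Sum ranks within each group.
R_1 = 32.5 (n_1 = 4)
R_2 = 19.5 (n_2 = 5)
R_3 = 53 (n_3 = 5)
Step 3: H = 12/(N(N+1)) * sum(R_i^2/n_i) - 3(N+1)
     = 12/(14*15) * (32.5^2/4 + 19.5^2/5 + 53^2/5) - 3*15
     = 0.057143 * 901.912 - 45
     = 6.537857.
Step 4: Ties present; correction factor C = 1 - 6/(14^3 - 14) = 0.997802. Corrected H = 6.537857 / 0.997802 = 6.552258.
Step 5: Under H0, H ~ chi^2(2); p-value = 0.037774.
Step 6: alpha = 0.1. reject H0.

H = 6.5523, df = 2, p = 0.037774, reject H0.


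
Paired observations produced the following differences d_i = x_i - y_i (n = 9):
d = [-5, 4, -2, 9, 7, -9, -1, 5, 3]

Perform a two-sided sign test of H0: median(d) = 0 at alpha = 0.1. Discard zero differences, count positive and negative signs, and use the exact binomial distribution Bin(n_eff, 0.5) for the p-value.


Step 1: Discard zero differences. Original n = 9; n_eff = number of nonzero differences = 9.
Nonzero differences (with sign): -5, +4, -2, +9, +7, -9, -1, +5, +3
Step 2: Count signs: positive = 5, negative = 4.
Step 3: Under H0: P(positive) = 0.5, so the number of positives S ~ Bin(9, 0.5).
Step 4: Two-sided exact p-value = sum of Bin(9,0.5) probabilities at or below the observed probability = 1.000000.
Step 5: alpha = 0.1. fail to reject H0.

n_eff = 9, pos = 5, neg = 4, p = 1.000000, fail to reject H0.


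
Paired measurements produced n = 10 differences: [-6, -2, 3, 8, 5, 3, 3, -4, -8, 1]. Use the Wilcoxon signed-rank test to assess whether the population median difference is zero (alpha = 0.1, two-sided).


Step 1: Drop any zero differences (none here) and take |d_i|.
|d| = [6, 2, 3, 8, 5, 3, 3, 4, 8, 1]
Step 2: Midrank |d_i| (ties get averaged ranks).
ranks: |6|->8, |2|->2, |3|->4, |8|->9.5, |5|->7, |3|->4, |3|->4, |4|->6, |8|->9.5, |1|->1
Step 3: Attach original signs; sum ranks with positive sign and with negative sign.
W+ = 4 + 9.5 + 7 + 4 + 4 + 1 = 29.5
W- = 8 + 2 + 6 + 9.5 = 25.5
(Check: W+ + W- = 55 should equal n(n+1)/2 = 55.)
Step 4: Test statistic W = min(W+, W-) = 25.5.
Step 5: Ties in |d|, so use the tie-corrected normal approximation.
        E[W] = n(n+1)/4 = 10*11/4 = 27.5.
        Tie groups: |d|=3 (t=3), |d|=8 (t=2); sum(t^3 - t) = 30.
        Var[W] = n(n+1)(2n+1)/24 - sum(t^3-t)/48 = 2310/24 - 30/48 = 95.625.
        z = (W - E[W]) / sqrt(Var[W]) = (25.5 - 27.5) / 9.7788 = -0.2045.
        Two-sided p = 2*Phi(z) = 0.837944.
Step 6: alpha = 0.1. fail to reject H0.

W+ = 29.5, W- = 25.5, W = min = 25.5, p = 0.837944, fail to reject H0.


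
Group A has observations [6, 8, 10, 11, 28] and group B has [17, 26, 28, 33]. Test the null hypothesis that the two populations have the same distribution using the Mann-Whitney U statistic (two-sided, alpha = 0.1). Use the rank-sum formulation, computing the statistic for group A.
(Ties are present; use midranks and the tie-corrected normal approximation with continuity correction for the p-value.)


Step 1: Combine and sort all 9 observations; assign midranks.
sorted (value, group): (6,X), (8,X), (10,X), (11,X), (17,Y), (26,Y), (28,X), (28,Y), (33,Y)
ranks: 6->1, 8->2, 10->3, 11->4, 17->5, 26->6, 28->7.5, 28->7.5, 33->9
Step 2: Rank sum for X: R1 = 1 + 2 + 3 + 4 + 7.5 = 17.5.
Step 3: U_X = R1 - n1(n1+1)/2 = 17.5 - 5*6/2 = 17.5 - 15 = 2.5.
       U_Y = n1*n2 - U_X = 20 - 2.5 = 17.5.
Step 4: Ties are present, so use the tie-corrected normal approximation (with continuity correction) for the p-value.
Step 5: p-value = 0.085100; compare to alpha = 0.1. reject H0.

U_X = 2.5, p = 0.085100, reject H0 at alpha = 0.1.


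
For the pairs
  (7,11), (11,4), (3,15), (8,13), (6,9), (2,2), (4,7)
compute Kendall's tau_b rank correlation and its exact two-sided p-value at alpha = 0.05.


Step 1: Enumerate the 21 unordered pairs (i,j) with i<j and classify each by sign(x_j-x_i) * sign(y_j-y_i).
  (1,2):dx=+4,dy=-7->D; (1,3):dx=-4,dy=+4->D; (1,4):dx=+1,dy=+2->C; (1,5):dx=-1,dy=-2->C
  (1,6):dx=-5,dy=-9->C; (1,7):dx=-3,dy=-4->C; (2,3):dx=-8,dy=+11->D; (2,4):dx=-3,dy=+9->D
  (2,5):dx=-5,dy=+5->D; (2,6):dx=-9,dy=-2->C; (2,7):dx=-7,dy=+3->D; (3,4):dx=+5,dy=-2->D
  (3,5):dx=+3,dy=-6->D; (3,6):dx=-1,dy=-13->C; (3,7):dx=+1,dy=-8->D; (4,5):dx=-2,dy=-4->C
  (4,6):dx=-6,dy=-11->C; (4,7):dx=-4,dy=-6->C; (5,6):dx=-4,dy=-7->C; (5,7):dx=-2,dy=-2->C
  (6,7):dx=+2,dy=+5->C
Step 2: C = 12, D = 9, total pairs = 21.
Step 3: tau = (C - D)/(n(n-1)/2) = (12 - 9)/21 = 0.142857.
Step 4: Exact two-sided p-value (enumerate n! = 5040 permutations of y under H0): p = 0.772619.
Step 5: alpha = 0.05. fail to reject H0.

tau_b = 0.1429 (C=12, D=9), p = 0.772619, fail to reject H0.


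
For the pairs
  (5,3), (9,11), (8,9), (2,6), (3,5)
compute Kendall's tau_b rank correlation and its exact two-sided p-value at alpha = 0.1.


Step 1: Enumerate the 10 unordered pairs (i,j) with i<j and classify each by sign(x_j-x_i) * sign(y_j-y_i).
  (1,2):dx=+4,dy=+8->C; (1,3):dx=+3,dy=+6->C; (1,4):dx=-3,dy=+3->D; (1,5):dx=-2,dy=+2->D
  (2,3):dx=-1,dy=-2->C; (2,4):dx=-7,dy=-5->C; (2,5):dx=-6,dy=-6->C; (3,4):dx=-6,dy=-3->C
  (3,5):dx=-5,dy=-4->C; (4,5):dx=+1,dy=-1->D
Step 2: C = 7, D = 3, total pairs = 10.
Step 3: tau = (C - D)/(n(n-1)/2) = (7 - 3)/10 = 0.400000.
Step 4: Exact two-sided p-value (enumerate n! = 120 permutations of y under H0): p = 0.483333.
Step 5: alpha = 0.1. fail to reject H0.

tau_b = 0.4000 (C=7, D=3), p = 0.483333, fail to reject H0.


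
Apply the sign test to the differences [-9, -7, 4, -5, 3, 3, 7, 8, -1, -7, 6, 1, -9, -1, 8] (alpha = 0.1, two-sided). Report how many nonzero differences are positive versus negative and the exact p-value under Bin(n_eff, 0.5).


Step 1: Discard zero differences. Original n = 15; n_eff = number of nonzero differences = 15.
Nonzero differences (with sign): -9, -7, +4, -5, +3, +3, +7, +8, -1, -7, +6, +1, -9, -1, +8
Step 2: Count signs: positive = 8, negative = 7.
Step 3: Under H0: P(positive) = 0.5, so the number of positives S ~ Bin(15, 0.5).
Step 4: Two-sided exact p-value = sum of Bin(15,0.5) probabilities at or below the observed probability = 1.000000.
Step 5: alpha = 0.1. fail to reject H0.

n_eff = 15, pos = 8, neg = 7, p = 1.000000, fail to reject H0.


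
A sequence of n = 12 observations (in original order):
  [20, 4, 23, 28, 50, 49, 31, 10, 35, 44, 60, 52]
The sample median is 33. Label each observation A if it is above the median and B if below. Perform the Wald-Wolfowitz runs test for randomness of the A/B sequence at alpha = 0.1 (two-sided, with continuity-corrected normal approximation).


Step 1: Compute median = 33; label A = above, B = below.
Labels in order: BBBBAABBAAAA  (n_A = 6, n_B = 6)
Step 2: Count runs R = 4.
Step 3: Under H0 (random ordering), E[R] = 2*n_A*n_B/(n_A+n_B) + 1 = 2*6*6/12 + 1 = 7.0000.
        Var[R] = 2*n_A*n_B*(2*n_A*n_B - n_A - n_B) / ((n_A+n_B)^2 * (n_A+n_B-1)) = 4320/1584 = 2.7273.
        SD[R] = 1.6514.
Step 4: Continuity-corrected z = (R + 0.5 - E[R]) / SD[R] = (4 + 0.5 - 7.0000) / 1.6514 = -1.5138.
Step 5: Two-sided p-value via normal approximation = 2*(1 - Phi(|z|)) = 0.130070.
Step 6: alpha = 0.1. fail to reject H0.

R = 4, z = -1.5138, p = 0.130070, fail to reject H0.


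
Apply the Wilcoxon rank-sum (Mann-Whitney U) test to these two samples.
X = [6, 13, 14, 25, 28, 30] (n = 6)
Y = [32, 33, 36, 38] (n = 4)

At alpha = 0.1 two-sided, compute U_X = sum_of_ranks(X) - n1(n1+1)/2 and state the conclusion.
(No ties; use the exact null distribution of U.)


Step 1: Combine and sort all 10 observations; assign midranks.
sorted (value, group): (6,X), (13,X), (14,X), (25,X), (28,X), (30,X), (32,Y), (33,Y), (36,Y), (38,Y)
ranks: 6->1, 13->2, 14->3, 25->4, 28->5, 30->6, 32->7, 33->8, 36->9, 38->10
Step 2: Rank sum for X: R1 = 1 + 2 + 3 + 4 + 5 + 6 = 21.
Step 3: U_X = R1 - n1(n1+1)/2 = 21 - 6*7/2 = 21 - 21 = 0.
       U_Y = n1*n2 - U_X = 24 - 0 = 24.
Step 4: No ties, so the exact null distribution of U (based on enumerating the C(10,6) = 210 equally likely rank assignments) gives the two-sided p-value.
Step 5: p-value = 0.009524; compare to alpha = 0.1. reject H0.

U_X = 0, p = 0.009524, reject H0 at alpha = 0.1.


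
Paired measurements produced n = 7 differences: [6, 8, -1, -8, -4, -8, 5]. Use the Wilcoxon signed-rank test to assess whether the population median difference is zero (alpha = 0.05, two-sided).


Step 1: Drop any zero differences (none here) and take |d_i|.
|d| = [6, 8, 1, 8, 4, 8, 5]
Step 2: Midrank |d_i| (ties get averaged ranks).
ranks: |6|->4, |8|->6, |1|->1, |8|->6, |4|->2, |8|->6, |5|->3
Step 3: Attach original signs; sum ranks with positive sign and with negative sign.
W+ = 4 + 6 + 3 = 13
W- = 1 + 6 + 2 + 6 = 15
(Check: W+ + W- = 28 should equal n(n+1)/2 = 28.)
Step 4: Test statistic W = min(W+, W-) = 13.
Step 5: Ties in |d|, so use the tie-corrected normal approximation.
        E[W] = n(n+1)/4 = 7*8/4 = 14.
        Tie groups: |d|=8 (t=3); sum(t^3 - t) = 24.
        Var[W] = n(n+1)(2n+1)/24 - sum(t^3-t)/48 = 840/24 - 24/48 = 34.5.
        z = (W - E[W]) / sqrt(Var[W]) = (13 - 14) / 5.8737 = -0.1703.
        Two-sided p = 2*Phi(z) = 0.864813.
Step 6: alpha = 0.05. fail to reject H0.

W+ = 13, W- = 15, W = min = 13, p = 0.864813, fail to reject H0.


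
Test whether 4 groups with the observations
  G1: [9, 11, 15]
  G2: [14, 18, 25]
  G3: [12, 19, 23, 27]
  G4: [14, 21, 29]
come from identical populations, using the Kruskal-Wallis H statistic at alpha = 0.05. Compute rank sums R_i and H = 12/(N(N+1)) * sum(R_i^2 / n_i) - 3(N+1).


Step 1: Combine all N = 13 observations and assign midranks.
sorted (value, group, rank): (9,G1,1), (11,G1,2), (12,G3,3), (14,G2,4.5), (14,G4,4.5), (15,G1,6), (18,G2,7), (19,G3,8), (21,G4,9), (23,G3,10), (25,G2,11), (27,G3,12), (29,G4,13)
Step 2: Sum ranks within each group.
R_1 = 9 (n_1 = 3)
R_2 = 22.5 (n_2 = 3)
R_3 = 33 (n_3 = 4)
R_4 = 26.5 (n_4 = 3)
Step 3: H = 12/(N(N+1)) * sum(R_i^2/n_i) - 3(N+1)
     = 12/(13*14) * (9^2/3 + 22.5^2/3 + 33^2/4 + 26.5^2/3) - 3*14
     = 0.065934 * 702.083 - 42
     = 4.291209.
Step 4: Ties present; correction factor C = 1 - 6/(13^3 - 13) = 0.997253. Corrected H = 4.291209 / 0.997253 = 4.303030.
Step 5: Under H0, H ~ chi^2(3); p-value = 0.230547.
Step 6: alpha = 0.05. fail to reject H0.

H = 4.3030, df = 3, p = 0.230547, fail to reject H0.


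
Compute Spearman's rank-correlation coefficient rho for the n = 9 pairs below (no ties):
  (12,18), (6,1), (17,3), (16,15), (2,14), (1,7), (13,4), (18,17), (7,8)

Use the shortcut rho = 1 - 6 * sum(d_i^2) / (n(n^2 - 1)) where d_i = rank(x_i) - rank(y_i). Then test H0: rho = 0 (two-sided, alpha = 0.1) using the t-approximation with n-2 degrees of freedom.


Step 1: Rank x and y separately (midranks; no ties here).
rank(x): 12->5, 6->3, 17->8, 16->7, 2->2, 1->1, 13->6, 18->9, 7->4
rank(y): 18->9, 1->1, 3->2, 15->7, 14->6, 7->4, 4->3, 17->8, 8->5
Step 2: d_i = R_x(i) - R_y(i); compute d_i^2.
  (5-9)^2=16, (3-1)^2=4, (8-2)^2=36, (7-7)^2=0, (2-6)^2=16, (1-4)^2=9, (6-3)^2=9, (9-8)^2=1, (4-5)^2=1
sum(d^2) = 92.
Step 3: rho = 1 - 6*92 / (9*(9^2 - 1)) = 1 - 552/720 = 0.233333.
Step 4: Under H0, t = rho * sqrt((n-2)/(1-rho^2)) = 0.6349 ~ t(7).
Step 5: Two-sided p-value from the t-distribution with 7 df = 0.545699.
Step 6: alpha = 0.1. fail to reject H0.

rho = 0.2333, p = 0.545699, fail to reject H0 at alpha = 0.1.


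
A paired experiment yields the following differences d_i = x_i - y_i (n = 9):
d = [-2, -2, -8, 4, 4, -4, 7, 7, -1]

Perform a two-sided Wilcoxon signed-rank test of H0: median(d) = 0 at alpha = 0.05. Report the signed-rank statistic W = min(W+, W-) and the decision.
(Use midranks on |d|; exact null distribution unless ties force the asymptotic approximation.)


Step 1: Drop any zero differences (none here) and take |d_i|.
|d| = [2, 2, 8, 4, 4, 4, 7, 7, 1]
Step 2: Midrank |d_i| (ties get averaged ranks).
ranks: |2|->2.5, |2|->2.5, |8|->9, |4|->5, |4|->5, |4|->5, |7|->7.5, |7|->7.5, |1|->1
Step 3: Attach original signs; sum ranks with positive sign and with negative sign.
W+ = 5 + 5 + 7.5 + 7.5 = 25
W- = 2.5 + 2.5 + 9 + 5 + 1 = 20
(Check: W+ + W- = 45 should equal n(n+1)/2 = 45.)
Step 4: Test statistic W = min(W+, W-) = 20.
Step 5: Ties in |d|, so use the tie-corrected normal approximation.
        E[W] = n(n+1)/4 = 9*10/4 = 22.5.
        Tie groups: |d|=2 (t=2), |d|=4 (t=3), |d|=7 (t=2); sum(t^3 - t) = 36.
        Var[W] = n(n+1)(2n+1)/24 - sum(t^3-t)/48 = 1710/24 - 36/48 = 70.5.
        z = (W - E[W]) / sqrt(Var[W]) = (20 - 22.5) / 8.3964 = -0.2977.
        Two-sided p = 2*Phi(z) = 0.765897.
Step 6: alpha = 0.05. fail to reject H0.

W+ = 25, W- = 20, W = min = 20, p = 0.765897, fail to reject H0.


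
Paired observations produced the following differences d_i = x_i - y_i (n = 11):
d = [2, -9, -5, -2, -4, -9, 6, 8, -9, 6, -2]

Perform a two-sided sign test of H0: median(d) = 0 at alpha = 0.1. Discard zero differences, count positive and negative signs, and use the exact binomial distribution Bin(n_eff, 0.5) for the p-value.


Step 1: Discard zero differences. Original n = 11; n_eff = number of nonzero differences = 11.
Nonzero differences (with sign): +2, -9, -5, -2, -4, -9, +6, +8, -9, +6, -2
Step 2: Count signs: positive = 4, negative = 7.
Step 3: Under H0: P(positive) = 0.5, so the number of positives S ~ Bin(11, 0.5).
Step 4: Two-sided exact p-value = sum of Bin(11,0.5) probabilities at or below the observed probability = 0.548828.
Step 5: alpha = 0.1. fail to reject H0.

n_eff = 11, pos = 4, neg = 7, p = 0.548828, fail to reject H0.


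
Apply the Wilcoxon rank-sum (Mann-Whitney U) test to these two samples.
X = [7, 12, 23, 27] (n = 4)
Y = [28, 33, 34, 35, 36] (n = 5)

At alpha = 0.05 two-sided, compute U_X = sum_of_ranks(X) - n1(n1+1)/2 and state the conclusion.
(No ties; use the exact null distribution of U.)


Step 1: Combine and sort all 9 observations; assign midranks.
sorted (value, group): (7,X), (12,X), (23,X), (27,X), (28,Y), (33,Y), (34,Y), (35,Y), (36,Y)
ranks: 7->1, 12->2, 23->3, 27->4, 28->5, 33->6, 34->7, 35->8, 36->9
Step 2: Rank sum for X: R1 = 1 + 2 + 3 + 4 = 10.
Step 3: U_X = R1 - n1(n1+1)/2 = 10 - 4*5/2 = 10 - 10 = 0.
       U_Y = n1*n2 - U_X = 20 - 0 = 20.
Step 4: No ties, so the exact null distribution of U (based on enumerating the C(9,4) = 126 equally likely rank assignments) gives the two-sided p-value.
Step 5: p-value = 0.015873; compare to alpha = 0.05. reject H0.

U_X = 0, p = 0.015873, reject H0 at alpha = 0.05.


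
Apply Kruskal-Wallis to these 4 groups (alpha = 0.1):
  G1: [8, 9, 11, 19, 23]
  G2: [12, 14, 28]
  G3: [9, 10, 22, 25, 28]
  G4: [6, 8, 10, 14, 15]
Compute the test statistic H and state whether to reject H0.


Step 1: Combine all N = 18 observations and assign midranks.
sorted (value, group, rank): (6,G4,1), (8,G1,2.5), (8,G4,2.5), (9,G1,4.5), (9,G3,4.5), (10,G3,6.5), (10,G4,6.5), (11,G1,8), (12,G2,9), (14,G2,10.5), (14,G4,10.5), (15,G4,12), (19,G1,13), (22,G3,14), (23,G1,15), (25,G3,16), (28,G2,17.5), (28,G3,17.5)
Step 2: Sum ranks within each group.
R_1 = 43 (n_1 = 5)
R_2 = 37 (n_2 = 3)
R_3 = 58.5 (n_3 = 5)
R_4 = 32.5 (n_4 = 5)
Step 3: H = 12/(N(N+1)) * sum(R_i^2/n_i) - 3(N+1)
     = 12/(18*19) * (43^2/5 + 37^2/3 + 58.5^2/5 + 32.5^2/5) - 3*19
     = 0.035088 * 1721.83 - 57
     = 3.415205.
Step 4: Ties present; correction factor C = 1 - 30/(18^3 - 18) = 0.994840. Corrected H = 3.415205 / 0.994840 = 3.432918.
Step 5: Under H0, H ~ chi^2(3); p-value = 0.329567.
Step 6: alpha = 0.1. fail to reject H0.

H = 3.4329, df = 3, p = 0.329567, fail to reject H0.


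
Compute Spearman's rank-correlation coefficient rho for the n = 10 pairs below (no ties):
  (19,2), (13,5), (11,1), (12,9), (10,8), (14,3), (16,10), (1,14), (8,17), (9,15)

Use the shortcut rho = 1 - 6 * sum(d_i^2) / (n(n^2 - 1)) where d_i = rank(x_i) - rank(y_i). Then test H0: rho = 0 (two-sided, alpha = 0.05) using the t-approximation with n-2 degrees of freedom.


Step 1: Rank x and y separately (midranks; no ties here).
rank(x): 19->10, 13->7, 11->5, 12->6, 10->4, 14->8, 16->9, 1->1, 8->2, 9->3
rank(y): 2->2, 5->4, 1->1, 9->6, 8->5, 3->3, 10->7, 14->8, 17->10, 15->9
Step 2: d_i = R_x(i) - R_y(i); compute d_i^2.
  (10-2)^2=64, (7-4)^2=9, (5-1)^2=16, (6-6)^2=0, (4-5)^2=1, (8-3)^2=25, (9-7)^2=4, (1-8)^2=49, (2-10)^2=64, (3-9)^2=36
sum(d^2) = 268.
Step 3: rho = 1 - 6*268 / (10*(10^2 - 1)) = 1 - 1608/990 = -0.624242.
Step 4: Under H0, t = rho * sqrt((n-2)/(1-rho^2)) = -2.2601 ~ t(8).
Step 5: Two-sided p-value from the t-distribution with 8 df = 0.053718.
Step 6: alpha = 0.05. fail to reject H0.

rho = -0.6242, p = 0.053718, fail to reject H0 at alpha = 0.05.
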